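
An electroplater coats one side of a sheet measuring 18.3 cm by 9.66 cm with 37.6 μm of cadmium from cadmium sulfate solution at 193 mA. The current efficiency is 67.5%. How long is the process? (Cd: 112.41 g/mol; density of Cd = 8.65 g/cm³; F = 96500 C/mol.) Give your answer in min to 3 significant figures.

1260 min

Plated area = 18.3 × 9.66 = 176.8 cm²
Volume = 176.8 × 37.6×10⁻⁴ cm = 0.6648 cm³
m(Cd) = 0.6648 × 8.65 = 5.751 g
n(Cd) = 5.751 / 112.41 = 0.05116 mol; n(e⁻) = 2 × 0.05116 = 0.1023 mol
Q = 0.1023 × 96500 / 0.675 = 14630 C
t = 14630 / 0.193 = 75800 s = 1260 min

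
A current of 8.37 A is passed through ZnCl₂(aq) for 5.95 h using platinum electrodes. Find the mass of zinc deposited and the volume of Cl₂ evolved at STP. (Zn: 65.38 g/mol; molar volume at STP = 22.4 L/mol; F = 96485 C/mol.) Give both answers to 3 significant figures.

60.7 g Zn; 20.8 L Cl₂

Q = 8.37 × 21420 = 1.793×10^5 C; n(e⁻) = 1.793×10^5 / 96485 = 1.858 mol
Cathode: Zn²⁺ + 2e⁻ → Zn → n(Zn) = 1.858/2 = 0.9290 mol → 60.7 g
Anode: 2Cl⁻ → Cl₂ + 2e⁻ → n(Cl₂) = 1.858/2 = 0.9290 mol → 20.8 L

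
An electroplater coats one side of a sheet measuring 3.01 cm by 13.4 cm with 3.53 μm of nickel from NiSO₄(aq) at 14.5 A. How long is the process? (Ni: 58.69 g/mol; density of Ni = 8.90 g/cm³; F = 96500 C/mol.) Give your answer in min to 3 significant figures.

Plated area = 3.01 × 13.4 = 40.33 cm²
Volume = 40.33 × 3.53×10⁻⁴ cm = 0.01424 cm³
m(Ni) = 0.01424 × 8.90 = 0.1267 g
n(Ni) = 0.1267 / 58.69 = 0.002159 mol; n(e⁻) = 2 × 0.002159 = 0.004318 mol
Q = 0.004318 × 96500 = 416.7 C
t = 416.7 / 14.5 = 28.74 s = 0.479 min

0.479 min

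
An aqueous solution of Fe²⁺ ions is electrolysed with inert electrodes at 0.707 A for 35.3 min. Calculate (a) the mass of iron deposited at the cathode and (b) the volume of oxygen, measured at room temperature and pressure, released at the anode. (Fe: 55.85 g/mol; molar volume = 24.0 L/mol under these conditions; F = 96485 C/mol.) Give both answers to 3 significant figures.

0.433 g Fe; 0.0931 L O₂

Q = 0.707 × 2118 = 1497 C; n(e⁻) = 1497 / 96485 = 0.01552 mol
Cathode: Fe²⁺ + 2e⁻ → Fe → n(Fe) = 0.01552/2 = 0.007760 mol → 0.433 g
Anode: 2H₂O → O₂ + 4H⁺ + 4e⁻ → n(O₂) = 0.01552/4 = 0.003880 mol → 0.0931 L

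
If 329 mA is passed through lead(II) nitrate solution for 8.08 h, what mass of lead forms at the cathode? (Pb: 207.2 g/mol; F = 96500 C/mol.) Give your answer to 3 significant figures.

10.3 g

Q = It = 0.329 × 29088 = 9570 C
n(e⁻) = 9570 / 96500 = 0.09917 mol
Pb²⁺ + 2e⁻ → Pb, so n(Pb) = 0.09917 / 2 = 0.04959 mol
m = 0.04959 × 207.2 = 10.3 g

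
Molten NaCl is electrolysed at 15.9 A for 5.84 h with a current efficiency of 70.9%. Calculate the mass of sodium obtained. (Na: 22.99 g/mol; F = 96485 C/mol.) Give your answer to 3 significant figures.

Q = 15.9 × 21024 = 3.343×10^5 C
n(e⁻) = 3.343×10^5 / 96485 = 3.465 mol
Na⁺ + e⁻ → Na, so theoretical m(Na) = 3.465 × 22.99 = 79.66 g
Actual mass = 70.9% × 79.66 = 56.5 g

56.5 g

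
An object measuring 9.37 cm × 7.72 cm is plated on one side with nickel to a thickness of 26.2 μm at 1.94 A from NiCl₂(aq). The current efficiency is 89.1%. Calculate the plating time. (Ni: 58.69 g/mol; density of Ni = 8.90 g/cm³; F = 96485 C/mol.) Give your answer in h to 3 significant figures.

0.891 h

Plated area = 9.37 × 7.72 = 72.34 cm²
Volume = 72.34 × 26.2×10⁻⁴ cm = 0.1895 cm³
m(Ni) = 0.1895 × 8.90 = 1.687 g
n(Ni) = 1.687 / 58.69 = 0.02874 mol; n(e⁻) = 2 × 0.02874 = 0.05748 mol
Q = 0.05748 × 96485 / 0.891 = 6224 C
t = 6224 / 1.94 = 3208 s = 0.891 h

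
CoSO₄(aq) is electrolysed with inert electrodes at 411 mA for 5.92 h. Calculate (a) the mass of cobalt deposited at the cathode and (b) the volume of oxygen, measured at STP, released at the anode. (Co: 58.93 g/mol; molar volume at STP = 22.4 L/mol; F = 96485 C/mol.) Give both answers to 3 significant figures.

Q = 0.411 × 21312 = 8759 C; n(e⁻) = 8759 / 96485 = 0.09078 mol
Cathode: Co²⁺ + 2e⁻ → Co → n(Co) = 0.09078/2 = 0.04539 mol → 2.67 g
Anode: 2H₂O → O₂ + 4H⁺ + 4e⁻ → n(O₂) = 0.09078/4 = 0.02270 mol → 0.508 L

2.67 g Co; 0.508 L O₂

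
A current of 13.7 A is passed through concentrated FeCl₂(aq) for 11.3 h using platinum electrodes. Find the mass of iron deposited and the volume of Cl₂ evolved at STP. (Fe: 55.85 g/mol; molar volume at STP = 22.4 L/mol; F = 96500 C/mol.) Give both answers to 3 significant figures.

Q = 13.7 × 40680 = 5.573×10^5 C; n(e⁻) = 5.573×10^5 / 96500 = 5.775 mol
Cathode: Fe²⁺ + 2e⁻ → Fe → n(Fe) = 5.775/2 = 2.888 mol → 161 g
Anode: 2Cl⁻ → Cl₂ + 2e⁻ → n(Cl₂) = 5.775/2 = 2.888 mol → 64.7 L

161 g Fe; 64.7 L Cl₂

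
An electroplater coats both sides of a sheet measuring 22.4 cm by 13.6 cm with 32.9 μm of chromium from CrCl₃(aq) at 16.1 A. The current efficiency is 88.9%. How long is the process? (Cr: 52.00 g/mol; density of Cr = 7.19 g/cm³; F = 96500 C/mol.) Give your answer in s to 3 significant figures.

Plated area = 2 × 22.4 × 13.6 = 609.3 cm²
Volume = 609.3 × 32.9×10⁻⁴ cm = 2.005 cm³
m(Cr) = 2.005 × 7.19 = 14.42 g
n(Cr) = 14.42 / 52.00 = 0.2773 mol; n(e⁻) = 3 × 0.2773 = 0.8319 mol
Q = 0.8319 × 96500 / 0.889 = 90300 C
t = 90300 / 16.1 = 5609 s

5610 s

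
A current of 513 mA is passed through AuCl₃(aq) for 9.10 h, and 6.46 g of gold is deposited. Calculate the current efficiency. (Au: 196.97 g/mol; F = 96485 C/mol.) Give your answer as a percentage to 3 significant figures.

Q = 0.513 × 32760 = 16810 C
n(e⁻) = 16810 / 96485 = 0.1742 mol
Au³⁺ + 3e⁻ → Au, so theoretical n(Au) = 0.05807 mol → 11.44 g
Efficiency = 6.46 / 11.44 = 0.5647 = 56.5%

56.5%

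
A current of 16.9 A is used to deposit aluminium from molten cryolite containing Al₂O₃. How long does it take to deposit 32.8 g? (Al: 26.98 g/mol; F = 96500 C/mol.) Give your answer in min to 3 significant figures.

347 min

n(Al) = 32.8 / 26.98 = 1.216 mol
Al³⁺ + 3e⁻ → Al, so n(e⁻) = 3 × 1.216 = 3.648 mol
Q = 3.648 × 96500 = 3.520×10^5 C
t = Q / I = 3.520×10^5 / 16.9 = 20830 s = 347 min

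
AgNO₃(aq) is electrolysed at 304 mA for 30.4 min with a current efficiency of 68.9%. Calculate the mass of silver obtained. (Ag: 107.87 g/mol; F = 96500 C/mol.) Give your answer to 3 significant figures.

0.427 g

Q = 0.304 × 1824 = 554.5 C
n(e⁻) = 554.5 / 96500 = 0.005746 mol
Ag⁺ + e⁻ → Ag, so theoretical m(Ag) = 0.005746 × 107.87 = 0.6198 g
Actual mass = 68.9% × 0.6198 = 0.427 g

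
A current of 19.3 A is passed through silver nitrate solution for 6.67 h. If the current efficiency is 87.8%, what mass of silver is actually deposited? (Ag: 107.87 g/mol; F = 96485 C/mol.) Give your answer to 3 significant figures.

Q = 19.3 × 24012 = 4.634×10^5 C
n(e⁻) = 4.634×10^5 / 96485 = 4.803 mol
Ag⁺ + e⁻ → Ag, so theoretical m(Ag) = 4.803 × 107.87 = 518.1 g
Actual mass = 87.8% × 518.1 = 455 g

455 g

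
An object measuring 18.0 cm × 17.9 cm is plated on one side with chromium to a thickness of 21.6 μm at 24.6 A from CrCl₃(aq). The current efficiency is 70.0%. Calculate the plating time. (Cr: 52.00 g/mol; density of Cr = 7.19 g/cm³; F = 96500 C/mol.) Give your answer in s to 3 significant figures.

Plated area = 18.0 × 17.9 = 322.2 cm²
Volume = 322.2 × 21.6×10⁻⁴ cm = 0.6960 cm³
m(Cr) = 0.6960 × 7.19 = 5.004 g
n(Cr) = 5.004 / 52.00 = 0.09623 mol; n(e⁻) = 3 × 0.09623 = 0.2887 mol
Q = 0.2887 × 96500 / 0.700 = 39800 C
t = 39800 / 24.6 = 1618 s

1620 s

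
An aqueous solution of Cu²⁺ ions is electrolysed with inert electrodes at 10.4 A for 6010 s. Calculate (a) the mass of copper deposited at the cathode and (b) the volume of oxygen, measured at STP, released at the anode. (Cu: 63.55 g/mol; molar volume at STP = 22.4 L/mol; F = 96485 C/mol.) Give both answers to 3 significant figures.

Q = 10.4 × 6010 = 62500 C; n(e⁻) = 62500 / 96485 = 0.6478 mol
Cathode: Cu²⁺ + 2e⁻ → Cu → n(Cu) = 0.6478/2 = 0.3239 mol → 20.6 g
Anode: 2H₂O → O₂ + 4H⁺ + 4e⁻ → n(O₂) = 0.6478/4 = 0.1620 mol → 3.63 L

20.6 g Cu; 3.63 L O₂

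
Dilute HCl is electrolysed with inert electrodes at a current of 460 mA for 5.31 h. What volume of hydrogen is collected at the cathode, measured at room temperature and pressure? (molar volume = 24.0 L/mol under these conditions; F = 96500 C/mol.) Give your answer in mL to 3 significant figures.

1090 mL

Q = 0.460 A × 19116 s = 8793 C
n(e⁻) = Q/F = 8793/96500 = 0.09112 mol
2H⁺ + 2e⁻ → H₂, so n(H₂) = 0.09112 / 2 = 0.04556 mol
V = 0.04556 × 24.0 = 1.093 L
= 1090 mL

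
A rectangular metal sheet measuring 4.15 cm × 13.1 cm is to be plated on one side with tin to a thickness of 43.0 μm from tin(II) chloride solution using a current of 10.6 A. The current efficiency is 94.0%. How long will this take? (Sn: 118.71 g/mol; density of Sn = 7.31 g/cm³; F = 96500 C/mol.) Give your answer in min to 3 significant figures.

4.65 min

Plated area = 4.15 × 13.1 = 54.37 cm²
Volume = 54.37 × 43.0×10⁻⁴ cm = 0.2338 cm³
m(Sn) = 0.2338 × 7.31 = 1.709 g
n(Sn) = 1.709 / 118.71 = 0.01440 mol; n(e⁻) = 2 × 0.01440 = 0.02880 mol
Q = 0.02880 × 96500 / 0.940 = 2957 C
t = 2957 / 10.6 = 279.0 s = 4.65 min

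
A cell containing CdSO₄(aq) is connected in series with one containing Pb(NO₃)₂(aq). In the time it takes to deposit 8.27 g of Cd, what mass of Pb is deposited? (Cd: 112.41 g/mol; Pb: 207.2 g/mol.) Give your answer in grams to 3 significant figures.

15.2 g

n(Cd) = 8.27 / 112.41 = 0.07357 mol
Cd²⁺ + 2e⁻ → Cd, so n(e⁻) = 2 × 0.07357 = 0.1471 mol
In series, the same 0.1471 mol of electrons flows through the second cell.
Pb²⁺ + 2e⁻ → Pb, so n(Pb) = 0.1471 / 2 = 0.07355 mol
m(Pb) = 0.07355 × 207.2 = 15.2 g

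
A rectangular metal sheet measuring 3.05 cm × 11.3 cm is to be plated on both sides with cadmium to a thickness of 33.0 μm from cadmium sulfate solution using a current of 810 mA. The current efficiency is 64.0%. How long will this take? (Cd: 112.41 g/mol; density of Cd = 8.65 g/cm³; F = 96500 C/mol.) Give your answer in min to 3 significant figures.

109 min

Plated area = 2 × 3.05 × 11.3 = 68.93 cm²
Volume = 68.93 × 33.0×10⁻⁴ cm = 0.2275 cm³
m(Cd) = 0.2275 × 8.65 = 1.968 g
n(Cd) = 1.968 / 112.41 = 0.01751 mol; n(e⁻) = 2 × 0.01751 = 0.03502 mol
Q = 0.03502 × 96500 / 0.640 = 5280 C
t = 5280 / 0.810 = 6519 s = 109 min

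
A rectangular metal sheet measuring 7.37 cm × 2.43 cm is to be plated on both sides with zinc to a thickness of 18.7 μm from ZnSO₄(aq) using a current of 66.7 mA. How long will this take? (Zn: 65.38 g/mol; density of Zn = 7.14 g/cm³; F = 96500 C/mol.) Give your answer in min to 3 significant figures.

353 min

Plated area = 2 × 7.37 × 2.43 = 35.82 cm²
Volume = 35.82 × 18.7×10⁻⁴ cm = 0.06698 cm³
m(Zn) = 0.06698 × 7.14 = 0.4782 g
n(Zn) = 0.4782 / 65.38 = 0.007314 mol; n(e⁻) = 2 × 0.007314 = 0.01463 mol
Q = 0.01463 × 96500 = 1412 C
t = 1412 / 0.0667 = 21170 s = 353 min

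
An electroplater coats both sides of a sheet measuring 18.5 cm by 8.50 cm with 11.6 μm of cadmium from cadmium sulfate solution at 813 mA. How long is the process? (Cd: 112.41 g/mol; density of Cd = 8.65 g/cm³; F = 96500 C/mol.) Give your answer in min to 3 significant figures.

111 min

Plated area = 2 × 18.5 × 8.50 = 314.5 cm²
Volume = 314.5 × 11.6×10⁻⁴ cm = 0.3648 cm³
m(Cd) = 0.3648 × 8.65 = 3.156 g
n(Cd) = 3.156 / 112.41 = 0.02808 mol; n(e⁻) = 2 × 0.02808 = 0.05616 mol
Q = 0.05616 × 96500 = 5419 C
t = 5419 / 0.813 = 6665 s = 111 min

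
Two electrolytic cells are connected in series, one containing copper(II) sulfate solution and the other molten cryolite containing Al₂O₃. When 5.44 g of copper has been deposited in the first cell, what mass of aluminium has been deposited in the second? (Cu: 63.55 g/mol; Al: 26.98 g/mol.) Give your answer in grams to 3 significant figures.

1.54 g

n(Cu) = 5.44 / 63.55 = 0.08560 mol
Cu²⁺ + 2e⁻ → Cu, so n(e⁻) = 2 × 0.08560 = 0.1712 mol
The cells are in series, so the same charge (and hence the same n(e⁻) = 0.1712 mol) passes through both.
Al³⁺ + 3e⁻ → Al, so n(Al) = 0.1712 / 3 = 0.05707 mol
m(Al) = 0.05707 × 26.98 = 1.54 g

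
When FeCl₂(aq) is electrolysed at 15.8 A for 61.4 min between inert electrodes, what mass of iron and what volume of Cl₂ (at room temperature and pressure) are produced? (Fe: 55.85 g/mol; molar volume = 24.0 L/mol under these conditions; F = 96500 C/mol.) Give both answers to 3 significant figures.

16.8 g Fe; 7.24 L Cl₂

Q = 15.8 × 3684 = 58210 C; n(e⁻) = 58210 / 96500 = 0.6032 mol
Cathode: Fe²⁺ + 2e⁻ → Fe → n(Fe) = 0.6032/2 = 0.3016 mol → 16.8 g
Anode: 2Cl⁻ → Cl₂ + 2e⁻ → n(Cl₂) = 0.6032/2 = 0.3016 mol → 7.24 L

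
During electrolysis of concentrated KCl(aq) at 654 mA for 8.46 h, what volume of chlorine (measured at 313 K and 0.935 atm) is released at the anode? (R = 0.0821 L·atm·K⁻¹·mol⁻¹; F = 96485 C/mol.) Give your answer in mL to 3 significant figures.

2840 mL

Q = It = 0.654 × 30456 = 19920 C
Moles of electrons = 19920 / 96485 = 0.2065 mol
2Cl⁻ → Cl₂ + 2e⁻, so n(Cl₂) = 0.2065 / 2 = 0.1033 mol
V = nRT/P = 0.1033 × 0.0821 × 313 / 0.935 = 2.839 L
= 2840 mL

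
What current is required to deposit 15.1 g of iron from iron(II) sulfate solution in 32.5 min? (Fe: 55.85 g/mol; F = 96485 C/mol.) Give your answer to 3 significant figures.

26.8 A

n(Fe) = 15.1 / 55.85 = 0.2704 mol
Fe²⁺ + 2e⁻ → Fe, so n(e⁻) = 2 × 0.2704 = 0.5408 mol
Q = 0.5408 × 96485 = 52180 C
I = Q / t = 52180 / 1950 s = 26.8 A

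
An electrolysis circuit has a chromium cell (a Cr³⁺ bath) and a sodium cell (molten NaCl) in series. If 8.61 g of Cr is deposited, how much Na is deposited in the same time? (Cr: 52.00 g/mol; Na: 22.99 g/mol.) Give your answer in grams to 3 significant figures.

n(Cr) = 8.61 / 52.00 = 0.1656 mol
Cr³⁺ + 3e⁻ → Cr, so n(e⁻) = 3 × 0.1656 = 0.4968 mol
Same current for the same time ⇒ same n(e⁻) = 0.4968 mol in both cells.
Na⁺ + e⁻ → Na, so n(Na) = 0.4968 mol
m(Na) = 0.4968 × 22.99 = 11.4 g

11.4 g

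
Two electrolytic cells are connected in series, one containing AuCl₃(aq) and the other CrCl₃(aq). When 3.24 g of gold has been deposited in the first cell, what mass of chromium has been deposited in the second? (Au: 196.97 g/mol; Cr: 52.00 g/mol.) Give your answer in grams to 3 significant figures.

0.855 g

n(Au) = 3.24 / 196.97 = 0.01645 mol
Au³⁺ + 3e⁻ → Au, so n(e⁻) = 3 × 0.01645 = 0.04935 mol
Same current for the same time ⇒ same n(e⁻) = 0.04935 mol in both cells.
Cr³⁺ + 3e⁻ → Cr, so n(Cr) = 0.04935 / 3 = 0.01645 mol
m(Cr) = 0.01645 × 52.00 = 0.855 g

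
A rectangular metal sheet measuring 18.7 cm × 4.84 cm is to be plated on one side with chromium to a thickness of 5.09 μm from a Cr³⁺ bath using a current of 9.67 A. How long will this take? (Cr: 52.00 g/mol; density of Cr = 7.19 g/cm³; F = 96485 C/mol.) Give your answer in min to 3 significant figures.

3.18 min

Plated area = 18.7 × 4.84 = 90.51 cm²
Volume = 90.51 × 5.09×10⁻⁴ cm = 0.04607 cm³
m(Cr) = 0.04607 × 7.19 = 0.3312 g
n(Cr) = 0.3312 / 52.00 = 0.006369 mol; n(e⁻) = 3 × 0.006369 = 0.01911 mol
Q = 0.01911 × 96485 = 1844 C
t = 1844 / 9.67 = 190.7 s = 3.18 min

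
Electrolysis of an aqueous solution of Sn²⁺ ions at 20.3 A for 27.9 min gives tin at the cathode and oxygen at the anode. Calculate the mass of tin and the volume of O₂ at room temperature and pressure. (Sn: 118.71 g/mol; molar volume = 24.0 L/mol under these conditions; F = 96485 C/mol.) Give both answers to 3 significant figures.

Q = 20.3 × 1674 = 33980 C; n(e⁻) = 33980 / 96485 = 0.3522 mol
Cathode: Sn²⁺ + 2e⁻ → Sn → n(Sn) = 0.3522/2 = 0.1761 mol → 20.9 g
Anode: 2H₂O → O₂ + 4H⁺ + 4e⁻ → n(O₂) = 0.3522/4 = 0.08805 mol → 2.11 L

20.9 g Sn; 2.11 L O₂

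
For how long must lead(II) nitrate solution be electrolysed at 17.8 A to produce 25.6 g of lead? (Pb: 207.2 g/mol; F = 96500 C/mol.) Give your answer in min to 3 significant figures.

n(Pb) = 25.6 / 207.2 = 0.1236 mol
Pb²⁺ + 2e⁻ → Pb, so n(e⁻) = 2 × 0.1236 = 0.2472 mol
Q = 0.2472 × 96500 = 23850 C
t = Q / I = 23850 / 17.8 = 1340 s = 22.3 min

22.3 min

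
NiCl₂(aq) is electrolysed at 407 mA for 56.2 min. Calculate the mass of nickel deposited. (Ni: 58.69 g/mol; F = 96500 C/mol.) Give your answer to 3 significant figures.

0.417 g

Charge passed = 0.407 × 3372 = 1372 C
n(e⁻) = Q/F = 1372/96500 = 0.01422 mol
Ni²⁺ + 2e⁻ → Ni, so n(Ni) = 0.01422 / 2 = 0.007110 mol
m = 0.007110 × 58.69 = 0.417 g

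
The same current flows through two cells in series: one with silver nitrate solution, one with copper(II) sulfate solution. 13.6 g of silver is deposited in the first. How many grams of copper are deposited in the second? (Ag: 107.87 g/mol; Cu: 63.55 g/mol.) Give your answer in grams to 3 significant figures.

4.01 g

n(Ag) = 13.6 / 107.87 = 0.1261 mol
Ag⁺ + e⁻ → Ag, so n(e⁻) = 0.1261 mol
In series, the same 0.1261 mol of electrons flows through the second cell.
Cu²⁺ + 2e⁻ → Cu, so n(Cu) = 0.1261 / 2 = 0.06305 mol
m(Cu) = 0.06305 × 63.55 = 4.01 g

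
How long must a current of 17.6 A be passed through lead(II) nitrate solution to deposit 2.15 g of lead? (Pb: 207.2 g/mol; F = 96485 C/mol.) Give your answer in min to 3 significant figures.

1.90 min

n(Pb) = 2.15 / 207.2 = 0.01038 mol
Pb²⁺ + 2e⁻ → Pb, so n(e⁻) = 2 × 0.01038 = 0.02076 mol
Q = 0.02076 × 96485 = 2003 C
t = Q / I = 2003 / 17.6 = 113.8 s = 1.90 min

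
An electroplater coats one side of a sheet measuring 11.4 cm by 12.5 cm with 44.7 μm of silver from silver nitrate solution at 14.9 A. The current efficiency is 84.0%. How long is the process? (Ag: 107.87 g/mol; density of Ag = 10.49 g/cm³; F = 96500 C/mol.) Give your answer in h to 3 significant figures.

0.133 h

Plated area = 11.4 × 12.5 = 142.5 cm²
Volume = 142.5 × 44.7×10⁻⁴ cm = 0.6370 cm³
m(Ag) = 0.6370 × 10.49 = 6.682 g
n(Ag) = 6.682 / 107.87 = 0.06194 mol; n(e⁻) = 0.06194 mol
Q = 0.06194 × 96500 / 0.840 = 7116 C
t = 7116 / 14.9 = 477.6 s = 0.133 h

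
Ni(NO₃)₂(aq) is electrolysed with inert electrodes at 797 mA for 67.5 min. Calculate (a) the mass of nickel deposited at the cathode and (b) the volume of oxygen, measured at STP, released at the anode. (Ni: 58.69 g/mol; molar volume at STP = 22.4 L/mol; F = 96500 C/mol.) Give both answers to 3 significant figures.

Q = 0.797 × 4050 = 3228 C; n(e⁻) = 3228 / 96500 = 0.03345 mol
Cathode: Ni²⁺ + 2e⁻ → Ni → n(Ni) = 0.03345/2 = 0.01673 mol → 0.982 g
Anode: 2H₂O → O₂ + 4H⁺ + 4e⁻ → n(O₂) = 0.03345/4 = 0.008363 mol → 0.187 L

0.982 g Ni; 0.187 L O₂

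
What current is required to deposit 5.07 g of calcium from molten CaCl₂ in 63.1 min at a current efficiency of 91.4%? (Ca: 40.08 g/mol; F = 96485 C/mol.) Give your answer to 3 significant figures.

7.05 A

n(Ca) = 5.07 / 40.08 = 0.1265 mol
Ca²⁺ + 2e⁻ → Ca, so n(e⁻) = 2 × 0.1265 = 0.2530 mol
Q = 0.2530 × 96485 / 0.914 = 26710 C
I = Q / t = 26710 / 3786 s = 7.05 A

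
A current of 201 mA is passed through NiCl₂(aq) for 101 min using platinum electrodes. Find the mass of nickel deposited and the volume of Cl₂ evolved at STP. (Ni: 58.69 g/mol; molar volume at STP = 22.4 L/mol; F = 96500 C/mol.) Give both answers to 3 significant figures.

Q = 0.201 × 6060 = 1218 C; n(e⁻) = 1218 / 96500 = 0.01262 mol
Cathode: Ni²⁺ + 2e⁻ → Ni → n(Ni) = 0.01262/2 = 0.006310 mol → 0.370 g
Anode: 2Cl⁻ → Cl₂ + 2e⁻ → n(Cl₂) = 0.01262/2 = 0.006310 mol → 0.141 L

0.370 g Ni; 0.141 L Cl₂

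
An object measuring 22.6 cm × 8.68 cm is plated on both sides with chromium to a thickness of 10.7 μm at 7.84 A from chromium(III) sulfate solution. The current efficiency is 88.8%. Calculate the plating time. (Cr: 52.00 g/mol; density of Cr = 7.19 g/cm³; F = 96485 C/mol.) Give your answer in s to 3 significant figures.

Plated area = 2 × 22.6 × 8.68 = 392.3 cm²
Volume = 392.3 × 10.7×10⁻⁴ cm = 0.4198 cm³
m(Cr) = 0.4198 × 7.19 = 3.018 g
n(Cr) = 3.018 / 52.00 = 0.05804 mol; n(e⁻) = 3 × 0.05804 = 0.1741 mol
Q = 0.1741 × 96485 / 0.888 = 18920 C
t = 18920 / 7.84 = 2413 s

2410 s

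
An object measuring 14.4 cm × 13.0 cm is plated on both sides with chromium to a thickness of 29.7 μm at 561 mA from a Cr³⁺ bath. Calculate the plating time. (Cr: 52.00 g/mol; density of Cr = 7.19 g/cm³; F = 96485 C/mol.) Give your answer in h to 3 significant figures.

22.0 h

Plated area = 2 × 14.4 × 13.0 = 374.4 cm²
Volume = 374.4 × 29.7×10⁻⁴ cm = 1.112 cm³
m(Cr) = 1.112 × 7.19 = 7.995 g
n(Cr) = 7.995 / 52.00 = 0.1538 mol; n(e⁻) = 3 × 0.1538 = 0.4614 mol
Q = 0.4614 × 96485 = 44520 C
t = 44520 / 0.561 = 79360 s = 22.0 h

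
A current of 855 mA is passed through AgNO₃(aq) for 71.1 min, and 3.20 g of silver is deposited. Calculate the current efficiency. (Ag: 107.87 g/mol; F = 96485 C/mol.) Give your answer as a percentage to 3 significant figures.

Q = 0.855 × 4266 = 3647 C
n(e⁻) = 3647 / 96485 = 0.03780 mol
Ag⁺ + e⁻ → Ag, so theoretical n(Ag) = 0.03780 mol → 4.077 g
Efficiency = 3.20 / 4.077 = 0.7849 = 78.5%

78.5%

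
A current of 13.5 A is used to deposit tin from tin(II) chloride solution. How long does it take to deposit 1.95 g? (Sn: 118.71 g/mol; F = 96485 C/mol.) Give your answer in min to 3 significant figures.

n(Sn) = 1.95 / 118.71 = 0.01643 mol
Sn²⁺ + 2e⁻ → Sn, so n(e⁻) = 2 × 0.01643 = 0.03286 mol
Q = 0.03286 × 96485 = 3170 C
t = Q / I = 3170 / 13.5 = 234.8 s = 3.91 min

3.91 min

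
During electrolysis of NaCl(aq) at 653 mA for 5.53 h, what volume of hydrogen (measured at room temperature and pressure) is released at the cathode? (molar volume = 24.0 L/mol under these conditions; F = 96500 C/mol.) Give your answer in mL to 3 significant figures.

Q = It = 0.653 × 19908 = 13000 C
n(e⁻) = Q/F = 13000/96500 = 0.1347 mol
2H⁺ + 2e⁻ → H₂, so n(H₂) = 0.1347 / 2 = 0.06735 mol
V = 0.06735 × 24.0 = 1.616 L
= 1620 mL

1620 mL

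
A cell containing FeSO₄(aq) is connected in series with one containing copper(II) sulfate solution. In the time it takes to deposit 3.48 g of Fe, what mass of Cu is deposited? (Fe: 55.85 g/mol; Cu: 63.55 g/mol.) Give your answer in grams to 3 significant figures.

n(Fe) = 3.48 / 55.85 = 0.06231 mol
Fe²⁺ + 2e⁻ → Fe, so n(e⁻) = 2 × 0.06231 = 0.1246 mol
Same current for the same time ⇒ same n(e⁻) = 0.1246 mol in both cells.
Cu²⁺ + 2e⁻ → Cu, so n(Cu) = 0.1246 / 2 = 0.06230 mol
m(Cu) = 0.06230 × 63.55 = 3.96 g

3.96 g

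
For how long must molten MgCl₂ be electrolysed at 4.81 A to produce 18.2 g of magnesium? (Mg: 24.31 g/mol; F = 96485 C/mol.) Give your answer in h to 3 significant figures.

n(Mg) = 18.2 / 24.31 = 0.7487 mol
Mg²⁺ + 2e⁻ → Mg, so n(e⁻) = 2 × 0.7487 = 1.497 mol
Q = 1.497 × 96485 = 1.444×10^5 C
t = Q / I = 1.444×10^5 / 4.81 = 30020 s = 8.34 h

8.34 h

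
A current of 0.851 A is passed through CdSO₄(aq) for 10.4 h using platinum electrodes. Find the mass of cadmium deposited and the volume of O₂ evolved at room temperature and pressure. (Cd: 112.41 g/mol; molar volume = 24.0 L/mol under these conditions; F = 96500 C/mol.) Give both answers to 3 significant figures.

Q = 0.851 × 37440 = 31860 C; n(e⁻) = 31860 / 96500 = 0.3302 mol
Cathode: Cd²⁺ + 2e⁻ → Cd → n(Cd) = 0.3302/2 = 0.1651 mol → 18.6 g
Anode: 2H₂O → O₂ + 4H⁺ + 4e⁻ → n(O₂) = 0.3302/4 = 0.08255 mol → 1.98 L

18.6 g Cd; 1.98 L O₂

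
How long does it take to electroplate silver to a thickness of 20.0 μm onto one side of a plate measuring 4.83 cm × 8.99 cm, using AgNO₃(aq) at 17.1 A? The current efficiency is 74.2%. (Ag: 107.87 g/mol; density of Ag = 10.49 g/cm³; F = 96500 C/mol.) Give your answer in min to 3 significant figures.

Plated area = 4.83 × 8.99 = 43.42 cm²
Volume = 43.42 × 20.0×10⁻⁴ cm = 0.08684 cm³
m(Ag) = 0.08684 × 10.49 = 0.9110 g
n(Ag) = 0.9110 / 107.87 = 0.008445 mol; n(e⁻) = 0.008445 mol
Q = 0.008445 × 96500 / 0.742 = 1098 C
t = 1098 / 17.1 = 64.21 s = 1.07 min

1.07 min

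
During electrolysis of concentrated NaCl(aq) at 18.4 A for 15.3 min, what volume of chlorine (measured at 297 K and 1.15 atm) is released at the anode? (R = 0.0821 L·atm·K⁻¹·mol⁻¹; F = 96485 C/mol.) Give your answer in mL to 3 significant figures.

1860 mL

Charge passed = 18.4 × 918 = 16890 C
Moles of electrons = 16890 / 96485 = 0.1751 mol
2Cl⁻ → Cl₂ + 2e⁻, so n(Cl₂) = 0.1751 / 2 = 0.08755 mol
V = nRT/P = 0.08755 × 0.0821 × 297 / 1.15 = 1.856 L
= 1860 mL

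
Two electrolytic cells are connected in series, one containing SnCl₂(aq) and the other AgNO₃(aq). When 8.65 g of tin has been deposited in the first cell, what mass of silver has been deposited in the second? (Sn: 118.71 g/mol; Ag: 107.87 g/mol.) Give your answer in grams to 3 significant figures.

n(Sn) = 8.65 / 118.71 = 0.07287 mol
Sn²⁺ + 2e⁻ → Sn, so n(e⁻) = 2 × 0.07287 = 0.1457 mol
In series, the same 0.1457 mol of electrons flows through the second cell.
Ag⁺ + e⁻ → Ag, so n(Ag) = 0.1457 mol
m(Ag) = 0.1457 × 107.87 = 15.7 g

15.7 g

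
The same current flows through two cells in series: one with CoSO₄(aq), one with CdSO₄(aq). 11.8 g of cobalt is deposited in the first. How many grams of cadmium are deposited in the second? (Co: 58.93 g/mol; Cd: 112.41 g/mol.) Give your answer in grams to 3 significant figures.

22.5 g

n(Co) = 11.8 / 58.93 = 0.2002 mol
Co²⁺ + 2e⁻ → Co, so n(e⁻) = 2 × 0.2002 = 0.4004 mol
Since the cells are in series, n(e⁻) in the Cd cell is also 0.4004 mol.
Cd²⁺ + 2e⁻ → Cd, so n(Cd) = 0.4004 / 2 = 0.2002 mol
m(Cd) = 0.2002 × 112.41 = 22.5 g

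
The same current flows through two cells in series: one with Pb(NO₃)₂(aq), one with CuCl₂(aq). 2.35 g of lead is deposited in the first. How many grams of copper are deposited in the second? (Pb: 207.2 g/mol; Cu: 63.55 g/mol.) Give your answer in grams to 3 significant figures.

n(Pb) = 2.35 / 207.2 = 0.01134 mol
Pb²⁺ + 2e⁻ → Pb, so n(e⁻) = 2 × 0.01134 = 0.02268 mol
Since the cells are in series, n(e⁻) in the Cu cell is also 0.02268 mol.
Cu²⁺ + 2e⁻ → Cu, so n(Cu) = 0.02268 / 2 = 0.01134 mol
m(Cu) = 0.01134 × 63.55 = 0.721 g

0.721 g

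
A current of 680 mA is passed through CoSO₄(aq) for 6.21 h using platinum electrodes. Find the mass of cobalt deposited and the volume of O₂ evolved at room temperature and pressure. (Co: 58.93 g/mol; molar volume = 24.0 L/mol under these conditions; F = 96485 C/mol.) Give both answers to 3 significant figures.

Q = 0.680 × 22356 = 15200 C; n(e⁻) = 15200 / 96485 = 0.1575 mol
Cathode: Co²⁺ + 2e⁻ → Co → n(Co) = 0.1575/2 = 0.07875 mol → 4.64 g
Anode: 2H₂O → O₂ + 4H⁺ + 4e⁻ → n(O₂) = 0.1575/4 = 0.03938 mol → 0.945 L

4.64 g Co; 0.945 L O₂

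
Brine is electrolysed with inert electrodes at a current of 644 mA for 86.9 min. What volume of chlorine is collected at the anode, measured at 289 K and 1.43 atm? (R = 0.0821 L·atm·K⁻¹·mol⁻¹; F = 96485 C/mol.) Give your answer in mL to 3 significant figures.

289 mL

Q = It = 0.644 × 5214 = 3358 C
n(e⁻) = 3358 / 96485 = 0.03480 mol
2Cl⁻ → Cl₂ + 2e⁻, so n(Cl₂) = 0.03480 / 2 = 0.01740 mol
V = nRT/P = 0.01740 × 0.0821 × 289 / 1.43 = 0.2887 L
= 289 mL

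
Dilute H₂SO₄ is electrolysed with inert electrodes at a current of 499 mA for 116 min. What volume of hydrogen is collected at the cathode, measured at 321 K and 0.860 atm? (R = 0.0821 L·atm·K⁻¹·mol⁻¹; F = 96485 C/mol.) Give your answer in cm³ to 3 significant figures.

552 cm³

Q = 0.499 A × 6960 s = 3473 C
n(e⁻) = 3473 / 96485 = 0.03600 mol
2H⁺ + 2e⁻ → H₂, so n(H₂) = 0.03600 / 2 = 0.01800 mol
V = nRT/P = 0.01800 × 0.0821 × 321 / 0.860 = 0.5516 L
= 552 cm³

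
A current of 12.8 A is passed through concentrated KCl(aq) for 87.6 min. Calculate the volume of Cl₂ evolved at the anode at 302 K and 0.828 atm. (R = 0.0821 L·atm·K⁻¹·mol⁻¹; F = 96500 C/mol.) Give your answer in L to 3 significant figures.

10.4 L

Charge passed = 12.8 × 5256 = 67280 C
Moles of electrons = 67280 / 96500 = 0.6972 mol
2Cl⁻ → Cl₂ + 2e⁻, so n(Cl₂) = 0.6972 / 2 = 0.3486 mol
V = nRT/P = 0.3486 × 0.0821 × 302 / 0.828 = 10.44 L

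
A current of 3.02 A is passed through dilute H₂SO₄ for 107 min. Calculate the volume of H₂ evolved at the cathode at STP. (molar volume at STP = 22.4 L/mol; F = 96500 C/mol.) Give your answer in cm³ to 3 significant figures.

2250 cm³

Q = 3.02 A × 6420 s = 19390 C
n(e⁻) = 19390 / 96500 = 0.2009 mol
2H⁺ + 2e⁻ → H₂, so n(H₂) = 0.2009 / 2 = 0.1005 mol
V = 0.1005 × 22.4 = 2.251 L
= 2250 cm³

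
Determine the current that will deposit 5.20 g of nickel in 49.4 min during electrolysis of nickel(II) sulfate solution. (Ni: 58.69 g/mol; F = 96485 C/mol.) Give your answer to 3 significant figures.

n(Ni) = 5.20 / 58.69 = 0.08860 mol
Ni²⁺ + 2e⁻ → Ni, so n(e⁻) = 2 × 0.08860 = 0.1772 mol
Q = 0.1772 × 96485 = 17100 C
I = Q / t = 17100 / 2964 s = 5.77 A

5.77 A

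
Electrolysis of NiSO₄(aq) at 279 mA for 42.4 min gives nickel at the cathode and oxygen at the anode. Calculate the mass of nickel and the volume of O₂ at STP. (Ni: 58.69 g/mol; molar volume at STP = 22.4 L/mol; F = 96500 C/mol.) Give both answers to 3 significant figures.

0.216 g Ni; 0.0412 L O₂

Q = 0.279 × 2544 = 709.8 C; n(e⁻) = 709.8 / 96500 = 0.007355 mol
Cathode: Ni²⁺ + 2e⁻ → Ni → n(Ni) = 0.007355/2 = 0.003678 mol → 0.216 g
Anode: 2H₂O → O₂ + 4H⁺ + 4e⁻ → n(O₂) = 0.007355/4 = 0.001839 mol → 0.0412 L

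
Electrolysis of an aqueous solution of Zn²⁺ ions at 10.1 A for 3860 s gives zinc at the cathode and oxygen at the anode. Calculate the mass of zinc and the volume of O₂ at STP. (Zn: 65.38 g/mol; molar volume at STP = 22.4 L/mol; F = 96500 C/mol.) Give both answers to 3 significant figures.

Q = 10.1 × 3860 = 38990 C; n(e⁻) = 38990 / 96500 = 0.4040 mol
Cathode: Zn²⁺ + 2e⁻ → Zn → n(Zn) = 0.4040/2 = 0.2020 mol → 13.2 g
Anode: 2H₂O → O₂ + 4H⁺ + 4e⁻ → n(O₂) = 0.4040/4 = 0.1010 mol → 2.26 L

13.2 g Zn; 2.26 L O₂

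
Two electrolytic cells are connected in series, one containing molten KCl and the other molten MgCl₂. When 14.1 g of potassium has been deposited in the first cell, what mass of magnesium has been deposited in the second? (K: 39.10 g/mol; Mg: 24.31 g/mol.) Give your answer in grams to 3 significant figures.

4.38 g

n(K) = 14.1 / 39.10 = 0.3606 mol
K⁺ + e⁻ → K, so n(e⁻) = 0.3606 mol
Since the cells are in series, n(e⁻) in the Mg cell is also 0.3606 mol.
Mg²⁺ + 2e⁻ → Mg, so n(Mg) = 0.3606 / 2 = 0.1803 mol
m(Mg) = 0.1803 × 24.31 = 4.38 g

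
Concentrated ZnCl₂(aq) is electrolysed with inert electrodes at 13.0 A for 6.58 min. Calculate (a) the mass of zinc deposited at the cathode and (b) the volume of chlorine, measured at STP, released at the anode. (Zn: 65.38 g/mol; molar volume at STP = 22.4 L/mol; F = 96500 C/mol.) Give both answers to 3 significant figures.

Q = 13.0 × 394.8 = 5132 C; n(e⁻) = 5132 / 96500 = 0.05318 mol
Cathode: Zn²⁺ + 2e⁻ → Zn → n(Zn) = 0.05318/2 = 0.02659 mol → 1.74 g
Anode: 2Cl⁻ → Cl₂ + 2e⁻ → n(Cl₂) = 0.05318/2 = 0.02659 mol → 0.596 L

1.74 g Zn; 0.596 L Cl₂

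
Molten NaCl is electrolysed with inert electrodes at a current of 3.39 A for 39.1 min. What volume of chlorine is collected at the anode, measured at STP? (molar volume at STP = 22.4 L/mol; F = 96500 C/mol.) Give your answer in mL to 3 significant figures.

Q = 3.39 A × 2346 s = 7953 C
n(e⁻) = Q/F = 7953/96500 = 0.08241 mol
2Cl⁻ → Cl₂ + 2e⁻, so n(Cl₂) = 0.08241 / 2 = 0.04121 mol
V = 0.04121 × 22.4 = 0.9231 L
= 923 mL

923 mL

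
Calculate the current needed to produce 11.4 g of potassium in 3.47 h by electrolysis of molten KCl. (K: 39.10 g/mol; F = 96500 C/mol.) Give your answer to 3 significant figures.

n(K) = 11.4 / 39.10 = 0.2916 mol
K⁺ + e⁻ → K, so n(e⁻) = 0.2916 mol
Q = 0.2916 × 96500 = 28140 C
I = Q / t = 28140 / 12492 s = 2.25 A

2.25 A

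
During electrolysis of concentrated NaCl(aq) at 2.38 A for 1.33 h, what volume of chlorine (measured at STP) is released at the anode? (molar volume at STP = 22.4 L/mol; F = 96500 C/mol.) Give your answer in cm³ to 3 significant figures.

Q = 2.38 A × 4788 s = 11400 C
Moles of electrons = 11400 / 96500 = 0.1181 mol
2Cl⁻ → Cl₂ + 2e⁻, so n(Cl₂) = 0.1181 / 2 = 0.05905 mol
V = 0.05905 × 22.4 = 1.323 L
= 1320 cm³

1320 cm³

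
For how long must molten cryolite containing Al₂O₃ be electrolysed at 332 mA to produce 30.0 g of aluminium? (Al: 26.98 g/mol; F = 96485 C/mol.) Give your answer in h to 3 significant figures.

n(Al) = 30.0 / 26.98 = 1.112 mol
Al³⁺ + 3e⁻ → Al, so n(e⁻) = 3 × 1.112 = 3.336 mol
Q = 3.336 × 96485 = 3.219×10^5 C
t = Q / I = 3.219×10^5 / 0.332 = 9.696×10^5 s = 269 h

269 h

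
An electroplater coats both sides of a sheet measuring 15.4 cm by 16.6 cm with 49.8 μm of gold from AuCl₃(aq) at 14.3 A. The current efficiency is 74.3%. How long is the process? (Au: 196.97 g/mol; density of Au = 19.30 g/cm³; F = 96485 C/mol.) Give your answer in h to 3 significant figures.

1.89 h

Plated area = 2 × 15.4 × 16.6 = 511.3 cm²
Volume = 511.3 × 49.8×10⁻⁴ cm = 2.546 cm³
m(Au) = 2.546 × 19.30 = 49.14 g
n(Au) = 49.14 / 196.97 = 0.2495 mol; n(e⁻) = 3 × 0.2495 = 0.7485 mol
Q = 0.7485 × 96485 / 0.743 = 97200 C
t = 97200 / 14.3 = 6797 s = 1.89 h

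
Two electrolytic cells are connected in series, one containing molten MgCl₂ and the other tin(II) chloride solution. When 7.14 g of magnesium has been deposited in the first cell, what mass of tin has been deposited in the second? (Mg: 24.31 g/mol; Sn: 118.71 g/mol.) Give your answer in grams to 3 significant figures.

n(Mg) = 7.14 / 24.31 = 0.2937 mol
Mg²⁺ + 2e⁻ → Mg, so n(e⁻) = 2 × 0.2937 = 0.5874 mol
In series, the same 0.5874 mol of electrons flows through the second cell.
Sn²⁺ + 2e⁻ → Sn, so n(Sn) = 0.5874 / 2 = 0.2937 mol
m(Sn) = 0.2937 × 118.71 = 34.9 g

34.9 g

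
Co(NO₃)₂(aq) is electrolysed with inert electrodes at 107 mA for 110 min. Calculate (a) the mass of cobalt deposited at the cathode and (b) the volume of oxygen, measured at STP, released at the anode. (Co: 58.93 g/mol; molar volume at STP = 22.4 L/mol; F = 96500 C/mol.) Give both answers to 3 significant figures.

Q = 0.107 × 6600 = 706.2 C; n(e⁻) = 706.2 / 96500 = 0.007318 mol
Cathode: Co²⁺ + 2e⁻ → Co → n(Co) = 0.007318/2 = 0.003659 mol → 0.216 g
Anode: 2H₂O → O₂ + 4H⁺ + 4e⁻ → n(O₂) = 0.007318/4 = 0.001830 mol → 0.0410 L

0.216 g Co; 0.0410 L O₂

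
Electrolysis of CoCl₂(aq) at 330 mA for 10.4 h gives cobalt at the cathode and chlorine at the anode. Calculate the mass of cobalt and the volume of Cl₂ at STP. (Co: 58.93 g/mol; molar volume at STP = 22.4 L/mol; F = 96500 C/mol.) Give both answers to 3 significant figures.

Q = 0.330 × 37440 = 12360 C; n(e⁻) = 12360 / 96500 = 0.1281 mol
Cathode: Co²⁺ + 2e⁻ → Co → n(Co) = 0.1281/2 = 0.06405 mol → 3.77 g
Anode: 2Cl⁻ → Cl₂ + 2e⁻ → n(Cl₂) = 0.1281/2 = 0.06405 mol → 1.43 L

3.77 g Co; 1.43 L Cl₂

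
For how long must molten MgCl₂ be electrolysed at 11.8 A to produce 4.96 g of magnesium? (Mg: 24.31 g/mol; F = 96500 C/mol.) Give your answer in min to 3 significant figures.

55.6 min

n(Mg) = 4.96 / 24.31 = 0.2040 mol
Mg²⁺ + 2e⁻ → Mg, so n(e⁻) = 2 × 0.2040 = 0.4080 mol
Q = 0.4080 × 96500 = 39370 C
t = Q / I = 39370 / 11.8 = 3336 s = 55.6 min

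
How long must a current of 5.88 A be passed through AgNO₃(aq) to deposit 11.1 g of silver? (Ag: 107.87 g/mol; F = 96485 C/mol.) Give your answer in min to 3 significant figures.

28.1 min

n(Ag) = 11.1 / 107.87 = 0.1029 mol
Ag⁺ + e⁻ → Ag, so n(e⁻) = 0.1029 mol
Q = 0.1029 × 96485 = 9928 C
t = Q / I = 9928 / 5.88 = 1688 s = 28.1 min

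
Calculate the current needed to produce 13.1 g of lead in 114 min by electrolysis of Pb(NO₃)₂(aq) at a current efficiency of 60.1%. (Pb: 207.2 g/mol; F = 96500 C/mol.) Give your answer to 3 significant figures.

n(Pb) = 13.1 / 207.2 = 0.06322 mol
Pb²⁺ + 2e⁻ → Pb, so n(e⁻) = 2 × 0.06322 = 0.1264 mol
Q = 0.1264 × 96500 / 0.601 = 20300 C
I = Q / t = 20300 / 6840 s = 2.97 A

2.97 A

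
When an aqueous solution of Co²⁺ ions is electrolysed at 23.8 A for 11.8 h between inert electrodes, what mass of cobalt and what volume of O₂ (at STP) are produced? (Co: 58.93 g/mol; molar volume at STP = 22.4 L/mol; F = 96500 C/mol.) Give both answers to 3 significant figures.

Q = 23.8 × 42480 = 1.011×10^6 C; n(e⁻) = 1.011×10^6 / 96500 = 10.48 mol
Cathode: Co²⁺ + 2e⁻ → Co → n(Co) = 10.48/2 = 5.240 mol → 309 g
Anode: 2H₂O → O₂ + 4H⁺ + 4e⁻ → n(O₂) = 10.48/4 = 2.620 mol → 58.7 L

309 g Co; 58.7 L O₂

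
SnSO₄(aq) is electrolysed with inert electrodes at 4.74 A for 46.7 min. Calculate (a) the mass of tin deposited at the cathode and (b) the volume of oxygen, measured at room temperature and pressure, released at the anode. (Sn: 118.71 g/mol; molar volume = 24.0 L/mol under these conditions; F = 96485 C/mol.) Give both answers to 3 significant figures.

8.17 g Sn; 0.826 L O₂

Q = 4.74 × 2802 = 13280 C; n(e⁻) = 13280 / 96485 = 0.1376 mol
Cathode: Sn²⁺ + 2e⁻ → Sn → n(Sn) = 0.1376/2 = 0.06880 mol → 8.17 g
Anode: 2H₂O → O₂ + 4H⁺ + 4e⁻ → n(O₂) = 0.1376/4 = 0.03440 mol → 0.826 L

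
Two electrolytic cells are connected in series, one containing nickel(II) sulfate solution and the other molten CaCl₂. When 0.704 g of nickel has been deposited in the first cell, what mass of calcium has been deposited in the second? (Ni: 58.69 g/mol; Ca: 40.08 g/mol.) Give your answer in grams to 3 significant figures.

0.481 g

n(Ni) = 0.704 / 58.69 = 0.01200 mol
Ni²⁺ + 2e⁻ → Ni, so n(e⁻) = 2 × 0.01200 = 0.02400 mol
Since the cells are in series, n(e⁻) in the Ca cell is also 0.02400 mol.
Ca²⁺ + 2e⁻ → Ca, so n(Ca) = 0.02400 / 2 = 0.01200 mol
m(Ca) = 0.01200 × 40.08 = 0.481 g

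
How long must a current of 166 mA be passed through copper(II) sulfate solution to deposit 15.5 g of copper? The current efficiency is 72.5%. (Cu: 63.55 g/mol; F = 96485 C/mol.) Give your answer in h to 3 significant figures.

109 h

n(Cu) = 15.5 / 63.55 = 0.2439 mol
Cu²⁺ + 2e⁻ → Cu, so n(e⁻) = 2 × 0.2439 = 0.4878 mol
Q = 0.4878 × 96485 / 0.725 = 64920 C
t = Q / I = 64920 / 0.166 = 3.911×10^5 s = 109 h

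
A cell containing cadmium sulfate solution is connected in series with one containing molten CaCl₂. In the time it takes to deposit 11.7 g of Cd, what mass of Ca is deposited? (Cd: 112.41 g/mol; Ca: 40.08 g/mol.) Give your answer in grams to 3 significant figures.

n(Cd) = 11.7 / 112.41 = 0.1041 mol
Cd²⁺ + 2e⁻ → Cd, so n(e⁻) = 2 × 0.1041 = 0.2082 mol
In series, the same 0.2082 mol of electrons flows through the second cell.
Ca²⁺ + 2e⁻ → Ca, so n(Ca) = 0.2082 / 2 = 0.1041 mol
m(Ca) = 0.1041 × 40.08 = 4.17 g

4.17 g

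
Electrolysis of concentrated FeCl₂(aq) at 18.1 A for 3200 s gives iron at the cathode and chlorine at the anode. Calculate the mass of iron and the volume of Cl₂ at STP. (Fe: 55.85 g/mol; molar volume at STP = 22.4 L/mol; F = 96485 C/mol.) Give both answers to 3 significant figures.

Q = 18.1 × 3200 = 57920 C; n(e⁻) = 57920 / 96485 = 0.6003 mol
Cathode: Fe²⁺ + 2e⁻ → Fe → n(Fe) = 0.6003/2 = 0.3002 mol → 16.8 g
Anode: 2Cl⁻ → Cl₂ + 2e⁻ → n(Cl₂) = 0.6003/2 = 0.3002 mol → 6.72 L

16.8 g Fe; 6.72 L Cl₂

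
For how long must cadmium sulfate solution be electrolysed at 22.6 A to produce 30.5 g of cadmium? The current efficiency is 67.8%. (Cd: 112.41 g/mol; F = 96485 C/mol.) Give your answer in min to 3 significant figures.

n(Cd) = 30.5 / 112.41 = 0.2713 mol
Cd²⁺ + 2e⁻ → Cd, so n(e⁻) = 2 × 0.2713 = 0.5426 mol
Q = 0.5426 × 96485 / 0.678 = 77220 C
t = Q / I = 77220 / 22.6 = 3417 s = 57.0 min

57.0 min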